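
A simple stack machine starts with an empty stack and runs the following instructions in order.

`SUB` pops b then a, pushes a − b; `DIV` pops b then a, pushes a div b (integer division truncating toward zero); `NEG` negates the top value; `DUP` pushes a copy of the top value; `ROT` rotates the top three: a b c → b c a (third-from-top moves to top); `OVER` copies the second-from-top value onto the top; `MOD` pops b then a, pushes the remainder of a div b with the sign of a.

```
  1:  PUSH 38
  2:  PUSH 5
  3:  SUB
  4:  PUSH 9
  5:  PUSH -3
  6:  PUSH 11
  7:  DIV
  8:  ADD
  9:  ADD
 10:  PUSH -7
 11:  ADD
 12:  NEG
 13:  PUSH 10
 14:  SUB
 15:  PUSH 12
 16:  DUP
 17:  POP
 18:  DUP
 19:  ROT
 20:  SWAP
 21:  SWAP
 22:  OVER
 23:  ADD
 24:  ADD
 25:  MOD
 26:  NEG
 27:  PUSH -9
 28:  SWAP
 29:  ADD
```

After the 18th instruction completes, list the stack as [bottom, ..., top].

[-45, 12, 12]

PUSH 38 -> [38]
PUSH 5  -> [38, 5]
SUB     -> [33]
PUSH 9  -> [33, 9]
PUSH -3 -> [33, 9, -3]
PUSH 11 -> [33, 9, -3, 11]
DIV     -> [33, 9, 0]
ADD     -> [33, 9]
ADD     -> [42]
PUSH -7 -> [42, -7]
ADD     -> [35]
NEG     -> [-35]
PUSH 10 -> [-35, 10]
SUB     -> [-45]
PUSH 12 -> [-45, 12]
DUP     -> [-45, 12, 12]
POP     -> [-45, 12]
DUP     -> [-45, 12, 12]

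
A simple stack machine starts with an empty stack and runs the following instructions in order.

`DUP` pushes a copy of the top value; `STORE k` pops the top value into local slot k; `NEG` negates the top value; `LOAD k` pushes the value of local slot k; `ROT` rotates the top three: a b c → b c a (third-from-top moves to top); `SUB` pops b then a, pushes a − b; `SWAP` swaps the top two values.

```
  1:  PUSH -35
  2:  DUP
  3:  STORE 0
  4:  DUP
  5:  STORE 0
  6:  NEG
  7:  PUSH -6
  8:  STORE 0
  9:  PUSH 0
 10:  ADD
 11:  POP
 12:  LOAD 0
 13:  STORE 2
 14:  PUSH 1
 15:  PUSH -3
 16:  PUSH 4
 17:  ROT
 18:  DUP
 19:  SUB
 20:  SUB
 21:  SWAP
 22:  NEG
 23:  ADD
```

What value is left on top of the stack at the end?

7

PUSH -35 : -35
DUP      : -35 -35
STORE 0  : -35
DUP      : -35 -35
STORE 0  : -35
NEG      : 35
PUSH -6  : 35 -6
STORE 0  : 35
PUSH 0   : 35 0
ADD      : 35
POP      : (empty)
LOAD 0   : -6
STORE 2  : (empty)
PUSH 1   : 1
PUSH -3  : 1 -3
PUSH 4   : 1 -3 4
ROT      : -3 4 1
DUP      : -3 4 1 1
SUB      : -3 4 0
SUB      : -3 4
SWAP     : 4 -3
NEG      : 4 3
ADD      : 7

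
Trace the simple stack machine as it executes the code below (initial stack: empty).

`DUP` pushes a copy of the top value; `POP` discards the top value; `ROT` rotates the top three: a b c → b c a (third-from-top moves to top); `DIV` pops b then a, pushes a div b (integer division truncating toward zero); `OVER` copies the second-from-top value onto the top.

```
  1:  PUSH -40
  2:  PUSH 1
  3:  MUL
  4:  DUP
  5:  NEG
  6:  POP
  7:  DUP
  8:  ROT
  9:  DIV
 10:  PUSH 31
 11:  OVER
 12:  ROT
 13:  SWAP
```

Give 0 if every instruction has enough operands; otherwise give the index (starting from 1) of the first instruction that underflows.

8

PUSH -40  -40
PUSH 1    -40 1
MUL       -40
DUP       -40 -40
NEG       -40 40
POP       -40
DUP       -40 -40
ROT  — needs 3 operands, stack has 2 → underflow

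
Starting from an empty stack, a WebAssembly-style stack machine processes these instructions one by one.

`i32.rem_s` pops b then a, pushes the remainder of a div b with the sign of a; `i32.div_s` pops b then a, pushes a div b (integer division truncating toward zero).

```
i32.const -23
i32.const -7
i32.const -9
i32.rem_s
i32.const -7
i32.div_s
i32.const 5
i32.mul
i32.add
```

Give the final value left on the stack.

i32.const -23  -23
i32.const -7   -23 -7
i32.const -9   -23 -7 -9
i32.rem_s      -23 -7
i32.const -7   -23 -7 -7
i32.div_s      -23 1
i32.const 5    -23 1 5
i32.mul        -23 5
i32.add        -18

-18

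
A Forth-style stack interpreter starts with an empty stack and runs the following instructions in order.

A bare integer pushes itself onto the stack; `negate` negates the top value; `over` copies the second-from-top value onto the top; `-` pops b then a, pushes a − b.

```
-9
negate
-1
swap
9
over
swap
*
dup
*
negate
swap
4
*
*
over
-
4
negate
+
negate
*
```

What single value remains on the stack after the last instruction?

-236199

-9     : [-9]
negate : [9]
-1     : [9, -1]
swap   : [-1, 9]
9      : [-1, 9, 9]
over   : [-1, 9, 9, 9]
swap   : [-1, 9, 9, 9]
*      : [-1, 9, 81]
dup    : [-1, 9, 81, 81]
*      : [-1, 9, 6561]
negate : [-1, 9, -6561]
swap   : [-1, -6561, 9]
4      : [-1, -6561, 9, 4]
*      : [-1, -6561, 36]
*      : [-1, -236196]
over   : [-1, -236196, -1]
-      : [-1, -236195]
4      : [-1, -236195, 4]
negate : [-1, -236195, -4]
+      : [-1, -236199]
negate : [-1, 236199]
*      : [-236199]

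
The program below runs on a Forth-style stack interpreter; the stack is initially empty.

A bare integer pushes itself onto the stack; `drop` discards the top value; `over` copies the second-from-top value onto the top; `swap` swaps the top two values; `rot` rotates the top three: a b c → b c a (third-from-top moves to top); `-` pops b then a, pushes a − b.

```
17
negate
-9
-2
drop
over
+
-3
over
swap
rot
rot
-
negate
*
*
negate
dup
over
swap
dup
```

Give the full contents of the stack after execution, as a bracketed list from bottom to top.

17     -> [17]
negate -> [-17]
-9     -> [-17, -9]
-2     -> [-17, -9, -2]
drop   -> [-17, -9]
over   -> [-17, -9, -17]
+      -> [-17, -26]
-3     -> [-17, -26, -3]
over   -> [-17, -26, -3, -26]
swap   -> [-17, -26, -26, -3]
rot    -> [-17, -26, -3, -26]
rot    -> [-17, -3, -26, -26]
-      -> [-17, -3, 0]
negate -> [-17, -3, 0]
*      -> [-17, 0]
*      -> [0]
negate -> [0]
dup    -> [0, 0]
over   -> [0, 0, 0]
swap   -> [0, 0, 0]
dup    -> [0, 0, 0, 0]

[0, 0, 0, 0]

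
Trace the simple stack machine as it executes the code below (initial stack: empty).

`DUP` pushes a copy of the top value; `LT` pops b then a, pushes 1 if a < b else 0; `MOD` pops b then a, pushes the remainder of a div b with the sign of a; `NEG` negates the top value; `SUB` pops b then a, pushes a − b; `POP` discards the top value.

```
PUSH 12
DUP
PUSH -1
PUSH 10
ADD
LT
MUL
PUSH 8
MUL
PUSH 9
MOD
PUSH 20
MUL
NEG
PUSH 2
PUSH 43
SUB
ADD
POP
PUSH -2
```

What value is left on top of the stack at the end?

PUSH 12 : 12
DUP     : 12 12
PUSH -1 : 12 12 -1
PUSH 10 : 12 12 -1 10
ADD     : 12 12 9
LT      : 12 0
MUL     : 0
PUSH 8  : 0 8
MUL     : 0
PUSH 9  : 0 9
MOD     : 0
PUSH 20 : 0 20
MUL     : 0
NEG     : 0
PUSH 2  : 0 2
PUSH 43 : 0 2 43
SUB     : 0 -41
ADD     : -41
POP     : (empty)
PUSH -2 : -2

-2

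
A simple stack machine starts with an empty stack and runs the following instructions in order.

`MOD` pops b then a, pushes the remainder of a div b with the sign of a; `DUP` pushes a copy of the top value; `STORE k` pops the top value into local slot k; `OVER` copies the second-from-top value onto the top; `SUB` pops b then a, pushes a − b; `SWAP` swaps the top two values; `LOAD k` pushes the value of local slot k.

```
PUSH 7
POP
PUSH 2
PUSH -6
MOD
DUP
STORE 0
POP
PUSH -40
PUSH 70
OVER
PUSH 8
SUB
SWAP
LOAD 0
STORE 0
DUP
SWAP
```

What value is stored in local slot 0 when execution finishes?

PUSH 7   -> 7
POP      -> (empty)
PUSH 2   -> 2
PUSH -6  -> 2 -6
MOD      -> 2
DUP      -> 2 2
STORE 0  -> 2
POP      -> (empty)
PUSH -40 -> -40
PUSH 70  -> -40 70
OVER     -> -40 70 -40
PUSH 8   -> -40 70 -40 8
SUB      -> -40 70 -48
SWAP     -> -40 -48 70
LOAD 0   -> -40 -48 70 2
STORE 0  -> -40 -48 70
DUP      -> -40 -48 70 70
SWAP     -> -40 -48 70 70

2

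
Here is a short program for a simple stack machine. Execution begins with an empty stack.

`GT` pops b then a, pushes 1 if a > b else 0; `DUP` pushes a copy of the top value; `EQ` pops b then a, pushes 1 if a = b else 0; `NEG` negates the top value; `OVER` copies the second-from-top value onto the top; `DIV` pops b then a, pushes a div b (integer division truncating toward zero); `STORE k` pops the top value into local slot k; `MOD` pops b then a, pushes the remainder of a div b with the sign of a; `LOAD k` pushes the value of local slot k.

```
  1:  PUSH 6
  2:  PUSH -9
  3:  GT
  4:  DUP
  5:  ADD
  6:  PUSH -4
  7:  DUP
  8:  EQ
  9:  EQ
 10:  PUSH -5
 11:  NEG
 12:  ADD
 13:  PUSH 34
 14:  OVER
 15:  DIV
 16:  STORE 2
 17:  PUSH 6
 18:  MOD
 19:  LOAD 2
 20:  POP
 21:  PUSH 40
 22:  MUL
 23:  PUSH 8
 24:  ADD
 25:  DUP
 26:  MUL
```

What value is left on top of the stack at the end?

PUSH 6   6
PUSH -9  6 -9
GT       1
DUP      1 1
ADD      2
PUSH -4  2 -4
DUP      2 -4 -4
EQ       2 1
EQ       0
PUSH -5  0 -5
NEG      0 5
ADD      5
PUSH 34  5 34
OVER     5 34 5
DIV      5 6
STORE 2  5
PUSH 6   5 6
MOD      5
LOAD 2   5 6
POP      5
PUSH 40  5 40
MUL      200
PUSH 8   200 8
ADD      208
DUP      208 208
MUL      43264

43264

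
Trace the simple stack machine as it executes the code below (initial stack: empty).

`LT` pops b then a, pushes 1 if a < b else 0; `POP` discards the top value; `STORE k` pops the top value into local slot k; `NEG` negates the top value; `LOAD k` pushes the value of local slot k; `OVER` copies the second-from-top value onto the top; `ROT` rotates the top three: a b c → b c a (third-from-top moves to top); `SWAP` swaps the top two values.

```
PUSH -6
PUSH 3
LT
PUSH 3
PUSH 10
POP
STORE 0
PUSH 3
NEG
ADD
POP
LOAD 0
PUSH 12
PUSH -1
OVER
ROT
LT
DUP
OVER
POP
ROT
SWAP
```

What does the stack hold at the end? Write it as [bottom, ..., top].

PUSH -6 : -6
PUSH 3  : -6 3
LT      : 1
PUSH 3  : 1 3
PUSH 10 : 1 3 10
POP     : 1 3
STORE 0 : 1
PUSH 3  : 1 3
NEG     : 1 -3
ADD     : -2
POP     : (empty)
LOAD 0  : 3
PUSH 12 : 3 12
PUSH -1 : 3 12 -1
OVER    : 3 12 -1 12
ROT     : 3 -1 12 12
LT      : 3 -1 0
DUP     : 3 -1 0 0
OVER    : 3 -1 0 0 0
POP     : 3 -1 0 0
ROT     : 3 0 0 -1
SWAP    : 3 0 -1 0

[3, 0, -1, 0]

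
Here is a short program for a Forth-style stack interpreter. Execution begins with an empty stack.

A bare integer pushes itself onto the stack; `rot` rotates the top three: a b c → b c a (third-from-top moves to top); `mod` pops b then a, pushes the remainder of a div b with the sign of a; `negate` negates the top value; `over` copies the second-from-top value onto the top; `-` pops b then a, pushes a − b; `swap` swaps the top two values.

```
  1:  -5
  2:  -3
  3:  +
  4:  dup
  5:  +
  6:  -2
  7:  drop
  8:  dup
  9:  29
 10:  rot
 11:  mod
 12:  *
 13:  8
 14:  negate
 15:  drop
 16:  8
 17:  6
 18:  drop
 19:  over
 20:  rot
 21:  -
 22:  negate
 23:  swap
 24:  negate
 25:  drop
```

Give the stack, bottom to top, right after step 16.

-5      -5
-3      -5 -3
+       -8
dup     -8 -8
+       -16
-2      -16 -2
drop    -16
dup     -16 -16
29      -16 -16 29
rot     -16 29 -16
mod     -16 13
*       -208
8       -208 8
negate  -208 -8
drop    -208
8       -208 8

[-208, 8]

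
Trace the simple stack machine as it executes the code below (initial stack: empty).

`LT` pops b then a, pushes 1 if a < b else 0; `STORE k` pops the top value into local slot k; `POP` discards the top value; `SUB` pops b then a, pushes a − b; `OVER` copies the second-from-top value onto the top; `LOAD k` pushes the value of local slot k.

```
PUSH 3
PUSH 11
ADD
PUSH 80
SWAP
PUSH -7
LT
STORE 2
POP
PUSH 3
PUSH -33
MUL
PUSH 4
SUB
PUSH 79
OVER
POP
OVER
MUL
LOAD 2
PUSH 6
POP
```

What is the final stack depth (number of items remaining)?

3

PUSH 3   : 3
PUSH 11  : 3 11
ADD      : 14
PUSH 80  : 14 80
SWAP     : 80 14
PUSH -7  : 80 14 -7
LT       : 80 0
STORE 2  : 80
POP      : (empty)
PUSH 3   : 3
PUSH -33 : 3 -33
MUL      : -99
PUSH 4   : -99 4
SUB      : -103
PUSH 79  : -103 79
OVER     : -103 79 -103
POP      : -103 79
OVER     : -103 79 -103
MUL      : -103 -8137
LOAD 2   : -103 -8137 0
PUSH 6   : -103 -8137 0 6
POP      : -103 -8137 0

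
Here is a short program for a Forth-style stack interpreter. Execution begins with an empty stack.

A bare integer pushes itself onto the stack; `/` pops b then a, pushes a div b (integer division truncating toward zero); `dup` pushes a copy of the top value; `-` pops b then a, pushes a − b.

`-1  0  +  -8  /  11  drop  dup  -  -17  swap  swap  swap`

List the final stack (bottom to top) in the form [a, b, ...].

[-17, 0]

-1   -> -1
0    -> -1 0
+    -> -1
-8   -> -1 -8
/    -> 0
11   -> 0 11
drop -> 0
dup  -> 0 0
-    -> 0
-17  -> 0 -17
swap -> -17 0
swap -> 0 -17
swap -> -17 0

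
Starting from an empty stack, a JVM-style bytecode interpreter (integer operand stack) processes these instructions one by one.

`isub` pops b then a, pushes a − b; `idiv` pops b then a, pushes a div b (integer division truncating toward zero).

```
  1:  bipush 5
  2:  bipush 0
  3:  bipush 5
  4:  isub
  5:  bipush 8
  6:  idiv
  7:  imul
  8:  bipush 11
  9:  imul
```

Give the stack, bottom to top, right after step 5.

[5, -5, 8]

bipush 5 : 5
bipush 0 : 5 0
bipush 5 : 5 0 5
isub     : 5 -5
bipush 8 : 5 -5 8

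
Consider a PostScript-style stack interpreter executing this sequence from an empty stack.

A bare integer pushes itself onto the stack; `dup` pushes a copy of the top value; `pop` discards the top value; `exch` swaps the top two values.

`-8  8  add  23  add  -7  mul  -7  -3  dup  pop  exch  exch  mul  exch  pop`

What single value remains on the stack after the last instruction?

-8    [-8]
8     [-8, 8]
add   [0]
23    [0, 23]
add   [23]
-7    [23, -7]
mul   [-161]
-7    [-161, -7]
-3    [-161, -7, -3]
dup   [-161, -7, -3, -3]
pop   [-161, -7, -3]
exch  [-161, -3, -7]
exch  [-161, -7, -3]
mul   [-161, 21]
exch  [21, -161]
pop   [21]

21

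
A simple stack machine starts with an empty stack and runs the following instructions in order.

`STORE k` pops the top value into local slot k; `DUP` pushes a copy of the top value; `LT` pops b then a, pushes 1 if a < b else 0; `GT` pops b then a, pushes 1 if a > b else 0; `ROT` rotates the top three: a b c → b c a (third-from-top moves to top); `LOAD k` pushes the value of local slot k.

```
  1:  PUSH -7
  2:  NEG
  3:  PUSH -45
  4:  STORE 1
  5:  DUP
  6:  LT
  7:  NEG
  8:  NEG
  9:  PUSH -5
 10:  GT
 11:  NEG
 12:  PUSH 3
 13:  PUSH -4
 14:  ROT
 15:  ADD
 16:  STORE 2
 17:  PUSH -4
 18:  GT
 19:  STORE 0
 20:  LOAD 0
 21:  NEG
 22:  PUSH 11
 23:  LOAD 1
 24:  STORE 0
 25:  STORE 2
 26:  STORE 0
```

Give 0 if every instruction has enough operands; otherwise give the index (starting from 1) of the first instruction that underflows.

0

PUSH -7  : -7
NEG      : 7
PUSH -45 : 7 -45
STORE 1  : 7
DUP      : 7 7
LT       : 0
NEG      : 0
NEG      : 0
PUSH -5  : 0 -5
GT       : 1
NEG      : -1
PUSH 3   : -1 3
PUSH -4  : -1 3 -4
ROT      : 3 -4 -1
ADD      : 3 -5
STORE 2  : 3
PUSH -4  : 3 -4
GT       : 1
STORE 0  : (empty)
LOAD 0   : 1
NEG      : -1
PUSH 11  : -1 11
LOAD 1   : -1 11 -45
STORE 0  : -1 11
STORE 2  : -1
STORE 0  : (empty)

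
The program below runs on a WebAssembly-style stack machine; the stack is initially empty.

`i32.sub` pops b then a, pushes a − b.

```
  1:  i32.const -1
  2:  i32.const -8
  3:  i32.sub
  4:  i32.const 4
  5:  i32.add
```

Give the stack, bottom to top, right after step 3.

[7]

i32.const -1 -> -1
i32.const -8 -> -1 -8
i32.sub      -> 7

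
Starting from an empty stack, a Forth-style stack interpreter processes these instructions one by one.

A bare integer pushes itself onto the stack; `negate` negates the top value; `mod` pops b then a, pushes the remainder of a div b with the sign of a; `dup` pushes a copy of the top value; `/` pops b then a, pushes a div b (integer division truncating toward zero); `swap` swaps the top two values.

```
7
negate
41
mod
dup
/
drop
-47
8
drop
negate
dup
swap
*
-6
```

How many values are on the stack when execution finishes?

7      -> 7
negate -> -7
41     -> -7 41
mod    -> -7
dup    -> -7 -7
/      -> 1
drop   -> (empty)
-47    -> -47
8      -> -47 8
drop   -> -47
negate -> 47
dup    -> 47 47
swap   -> 47 47
*      -> 2209
-6     -> 2209 -6

2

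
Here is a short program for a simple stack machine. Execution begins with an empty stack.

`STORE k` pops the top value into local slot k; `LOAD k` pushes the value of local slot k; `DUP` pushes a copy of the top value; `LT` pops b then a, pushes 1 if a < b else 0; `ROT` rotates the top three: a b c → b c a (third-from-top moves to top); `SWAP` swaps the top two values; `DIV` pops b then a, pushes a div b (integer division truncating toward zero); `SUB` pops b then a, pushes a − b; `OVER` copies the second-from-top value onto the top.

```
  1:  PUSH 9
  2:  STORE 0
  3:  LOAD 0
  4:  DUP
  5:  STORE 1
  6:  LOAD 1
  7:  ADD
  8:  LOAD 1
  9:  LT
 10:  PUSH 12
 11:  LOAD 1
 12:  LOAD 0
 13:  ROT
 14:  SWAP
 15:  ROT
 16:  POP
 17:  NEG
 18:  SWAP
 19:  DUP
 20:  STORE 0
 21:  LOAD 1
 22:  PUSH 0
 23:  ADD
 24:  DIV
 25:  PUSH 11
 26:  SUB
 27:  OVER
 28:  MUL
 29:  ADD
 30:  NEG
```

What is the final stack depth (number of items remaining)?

PUSH 9  -> 9
STORE 0 -> (empty)
LOAD 0  -> 9
DUP     -> 9 9
STORE 1 -> 9
LOAD 1  -> 9 9
ADD     -> 18
LOAD 1  -> 18 9
LT      -> 0
PUSH 12 -> 0 12
LOAD 1  -> 0 12 9
LOAD 0  -> 0 12 9 9
ROT     -> 0 9 9 12
SWAP    -> 0 9 12 9
ROT     -> 0 12 9 9
POP     -> 0 12 9
NEG     -> 0 12 -9
SWAP    -> 0 -9 12
DUP     -> 0 -9 12 12
STORE 0 -> 0 -9 12
LOAD 1  -> 0 -9 12 9
PUSH 0  -> 0 -9 12 9 0
ADD     -> 0 -9 12 9
DIV     -> 0 -9 1
PUSH 11 -> 0 -9 1 11
SUB     -> 0 -9 -10
OVER    -> 0 -9 -10 -9
MUL     -> 0 -9 90
ADD     -> 0 81
NEG     -> 0 -81

2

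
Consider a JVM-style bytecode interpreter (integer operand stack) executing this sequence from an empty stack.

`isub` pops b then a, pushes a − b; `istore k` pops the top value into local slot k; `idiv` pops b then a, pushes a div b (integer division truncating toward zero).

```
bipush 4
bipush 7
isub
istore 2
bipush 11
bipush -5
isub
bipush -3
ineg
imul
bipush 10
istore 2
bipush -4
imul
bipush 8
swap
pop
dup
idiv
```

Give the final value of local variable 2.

10

bipush 4  : 4
bipush 7  : 4 7
isub      : -3
istore 2  : (empty)
bipush 11 : 11
bipush -5 : 11 -5
isub      : 16
bipush -3 : 16 -3
ineg      : 16 3
imul      : 48
bipush 10 : 48 10
istore 2  : 48
bipush -4 : 48 -4
imul      : -192
bipush 8  : -192 8
swap      : 8 -192
pop       : 8
dup       : 8 8
idiv      : 1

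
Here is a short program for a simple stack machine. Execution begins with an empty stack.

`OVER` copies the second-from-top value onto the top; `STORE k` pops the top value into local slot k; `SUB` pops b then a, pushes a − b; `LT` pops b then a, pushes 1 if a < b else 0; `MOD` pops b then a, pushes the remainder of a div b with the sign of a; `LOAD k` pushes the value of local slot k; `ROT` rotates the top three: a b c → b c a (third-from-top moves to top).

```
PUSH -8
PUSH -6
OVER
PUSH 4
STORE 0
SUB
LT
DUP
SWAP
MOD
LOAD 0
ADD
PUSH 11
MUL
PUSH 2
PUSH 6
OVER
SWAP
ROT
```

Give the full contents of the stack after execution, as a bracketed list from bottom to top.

PUSH -8  -8
PUSH -6  -8 -6
OVER     -8 -6 -8
PUSH 4   -8 -6 -8 4
STORE 0  -8 -6 -8
SUB      -8 2
LT       1
DUP      1 1
SWAP     1 1
MOD      0
LOAD 0   0 4
ADD      4
PUSH 11  4 11
MUL      44
PUSH 2   44 2
PUSH 6   44 2 6
OVER     44 2 6 2
SWAP     44 2 2 6
ROT      44 2 6 2

[44, 2, 6, 2]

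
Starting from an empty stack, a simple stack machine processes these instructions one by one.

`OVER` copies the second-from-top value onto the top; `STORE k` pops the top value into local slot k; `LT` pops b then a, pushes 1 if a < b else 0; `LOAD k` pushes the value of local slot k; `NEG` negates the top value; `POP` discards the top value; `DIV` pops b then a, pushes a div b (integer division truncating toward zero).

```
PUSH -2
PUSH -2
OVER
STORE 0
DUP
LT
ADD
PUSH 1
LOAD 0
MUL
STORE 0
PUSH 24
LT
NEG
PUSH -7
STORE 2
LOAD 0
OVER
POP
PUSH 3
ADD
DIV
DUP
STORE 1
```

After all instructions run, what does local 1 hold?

-1

PUSH -2 -> -2
PUSH -2 -> -2 -2
OVER    -> -2 -2 -2
STORE 0 -> -2 -2
DUP     -> -2 -2 -2
LT      -> -2 0
ADD     -> -2
PUSH 1  -> -2 1
LOAD 0  -> -2 1 -2
MUL     -> -2 -2
STORE 0 -> -2
PUSH 24 -> -2 24
LT      -> 1
NEG     -> -1
PUSH -7 -> -1 -7
STORE 2 -> -1
LOAD 0  -> -1 -2
OVER    -> -1 -2 -1
POP     -> -1 -2
PUSH 3  -> -1 -2 3
ADD     -> -1 1
DIV     -> -1
DUP     -> -1 -1
STORE 1 -> -1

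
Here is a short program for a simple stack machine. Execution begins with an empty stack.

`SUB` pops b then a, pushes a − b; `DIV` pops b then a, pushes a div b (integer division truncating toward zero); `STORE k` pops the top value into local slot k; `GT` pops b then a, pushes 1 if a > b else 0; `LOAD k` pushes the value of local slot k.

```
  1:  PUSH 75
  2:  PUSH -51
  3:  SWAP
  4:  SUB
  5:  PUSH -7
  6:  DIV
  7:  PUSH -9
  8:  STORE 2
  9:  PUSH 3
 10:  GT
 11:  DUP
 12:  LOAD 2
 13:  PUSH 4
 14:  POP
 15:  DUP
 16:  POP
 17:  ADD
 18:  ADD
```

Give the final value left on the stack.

-7

PUSH 75   75
PUSH -51  75 -51
SWAP      -51 75
SUB       -126
PUSH -7   -126 -7
DIV       18
PUSH -9   18 -9
STORE 2   18
PUSH 3    18 3
GT        1
DUP       1 1
LOAD 2    1 1 -9
PUSH 4    1 1 -9 4
POP       1 1 -9
DUP       1 1 -9 -9
POP       1 1 -9
ADD       1 -8
ADD       -7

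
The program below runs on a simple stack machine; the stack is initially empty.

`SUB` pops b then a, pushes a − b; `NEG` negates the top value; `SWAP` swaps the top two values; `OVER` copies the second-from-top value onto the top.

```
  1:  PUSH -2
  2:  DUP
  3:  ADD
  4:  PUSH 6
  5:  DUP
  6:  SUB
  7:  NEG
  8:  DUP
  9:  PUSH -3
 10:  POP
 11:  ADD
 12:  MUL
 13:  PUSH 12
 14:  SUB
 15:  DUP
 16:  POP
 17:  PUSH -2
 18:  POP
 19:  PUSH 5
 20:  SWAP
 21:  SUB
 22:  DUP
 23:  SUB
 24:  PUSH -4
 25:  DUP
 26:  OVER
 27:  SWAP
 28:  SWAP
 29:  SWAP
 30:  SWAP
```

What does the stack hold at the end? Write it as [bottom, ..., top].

PUSH -2 -> -2
DUP     -> -2 -2
ADD     -> -4
PUSH 6  -> -4 6
DUP     -> -4 6 6
SUB     -> -4 0
NEG     -> -4 0
DUP     -> -4 0 0
PUSH -3 -> -4 0 0 -3
POP     -> -4 0 0
ADD     -> -4 0
MUL     -> 0
PUSH 12 -> 0 12
SUB     -> -12
DUP     -> -12 -12
POP     -> -12
PUSH -2 -> -12 -2
POP     -> -12
PUSH 5  -> -12 5
SWAP    -> 5 -12
SUB     -> 17
DUP     -> 17 17
SUB     -> 0
PUSH -4 -> 0 -4
DUP     -> 0 -4 -4
OVER    -> 0 -4 -4 -4
SWAP    -> 0 -4 -4 -4
SWAP    -> 0 -4 -4 -4
SWAP    -> 0 -4 -4 -4
SWAP    -> 0 -4 -4 -4

[0, -4, -4, -4]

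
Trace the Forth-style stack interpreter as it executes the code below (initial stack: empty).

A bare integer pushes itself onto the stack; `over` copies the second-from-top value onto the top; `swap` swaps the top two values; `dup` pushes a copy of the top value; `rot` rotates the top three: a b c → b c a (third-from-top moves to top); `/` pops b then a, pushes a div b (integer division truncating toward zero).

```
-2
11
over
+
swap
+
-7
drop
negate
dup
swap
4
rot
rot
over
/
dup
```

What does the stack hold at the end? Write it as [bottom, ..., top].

-2     : -2
11     : -2 11
over   : -2 11 -2
+      : -2 9
swap   : 9 -2
+      : 7
-7     : 7 -7
drop   : 7
negate : -7
dup    : -7 -7
swap   : -7 -7
4      : -7 -7 4
rot    : -7 4 -7
rot    : 4 -7 -7
over   : 4 -7 -7 -7
/      : 4 -7 1
dup    : 4 -7 1 1

[4, -7, 1, 1]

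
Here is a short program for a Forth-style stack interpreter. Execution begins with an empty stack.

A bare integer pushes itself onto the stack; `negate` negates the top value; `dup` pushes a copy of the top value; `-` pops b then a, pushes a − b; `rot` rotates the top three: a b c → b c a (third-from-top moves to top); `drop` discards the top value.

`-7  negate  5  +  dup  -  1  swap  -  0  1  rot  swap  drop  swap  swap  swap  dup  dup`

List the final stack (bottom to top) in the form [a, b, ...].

-7     -> [-7]
negate -> [7]
5      -> [7, 5]
+      -> [12]
dup    -> [12, 12]
-      -> [0]
1      -> [0, 1]
swap   -> [1, 0]
-      -> [1]
0      -> [1, 0]
1      -> [1, 0, 1]
rot    -> [0, 1, 1]
swap   -> [0, 1, 1]
drop   -> [0, 1]
swap   -> [1, 0]
swap   -> [0, 1]
swap   -> [1, 0]
dup    -> [1, 0, 0]
dup    -> [1, 0, 0, 0]

[1, 0, 0, 0]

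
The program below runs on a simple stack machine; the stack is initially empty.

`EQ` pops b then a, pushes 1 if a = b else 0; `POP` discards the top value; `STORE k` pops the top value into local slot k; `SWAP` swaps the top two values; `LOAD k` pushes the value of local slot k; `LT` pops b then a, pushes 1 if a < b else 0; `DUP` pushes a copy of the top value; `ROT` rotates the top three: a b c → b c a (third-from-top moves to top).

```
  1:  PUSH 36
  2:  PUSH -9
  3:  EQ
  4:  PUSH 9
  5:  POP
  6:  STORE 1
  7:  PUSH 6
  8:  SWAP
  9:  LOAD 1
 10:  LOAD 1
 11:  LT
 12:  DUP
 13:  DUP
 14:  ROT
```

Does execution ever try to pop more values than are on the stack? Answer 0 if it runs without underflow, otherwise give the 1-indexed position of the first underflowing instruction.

PUSH 36 : 36
PUSH -9 : 36 -9
EQ      : 0
PUSH 9  : 0 9
POP     : 0
STORE 1 : (empty)
PUSH 6  : 6
SWAP  — needs 2 operands, stack has 1 → underflow

8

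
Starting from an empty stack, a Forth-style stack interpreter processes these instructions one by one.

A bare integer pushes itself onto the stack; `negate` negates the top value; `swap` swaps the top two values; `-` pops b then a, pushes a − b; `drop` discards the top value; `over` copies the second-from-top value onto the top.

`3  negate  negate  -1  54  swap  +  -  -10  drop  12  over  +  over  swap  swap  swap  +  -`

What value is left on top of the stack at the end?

38

3      : [3]
negate : [-3]
negate : [3]
-1     : [3, -1]
54     : [3, -1, 54]
swap   : [3, 54, -1]
+      : [3, 53]
-      : [-50]
-10    : [-50, -10]
drop   : [-50]
12     : [-50, 12]
over   : [-50, 12, -50]
+      : [-50, -38]
over   : [-50, -38, -50]
swap   : [-50, -50, -38]
swap   : [-50, -38, -50]
swap   : [-50, -50, -38]
+      : [-50, -88]
-      : [38]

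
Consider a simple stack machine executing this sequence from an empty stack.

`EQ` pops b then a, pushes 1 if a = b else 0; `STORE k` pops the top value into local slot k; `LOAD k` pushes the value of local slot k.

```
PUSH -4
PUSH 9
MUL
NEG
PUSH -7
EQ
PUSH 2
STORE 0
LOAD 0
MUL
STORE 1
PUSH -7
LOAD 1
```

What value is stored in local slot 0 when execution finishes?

PUSH -4 -> -4
PUSH 9  -> -4 9
MUL     -> -36
NEG     -> 36
PUSH -7 -> 36 -7
EQ      -> 0
PUSH 2  -> 0 2
STORE 0 -> 0
LOAD 0  -> 0 2
MUL     -> 0
STORE 1 -> (empty)
PUSH -7 -> -7
LOAD 1  -> -7 0

2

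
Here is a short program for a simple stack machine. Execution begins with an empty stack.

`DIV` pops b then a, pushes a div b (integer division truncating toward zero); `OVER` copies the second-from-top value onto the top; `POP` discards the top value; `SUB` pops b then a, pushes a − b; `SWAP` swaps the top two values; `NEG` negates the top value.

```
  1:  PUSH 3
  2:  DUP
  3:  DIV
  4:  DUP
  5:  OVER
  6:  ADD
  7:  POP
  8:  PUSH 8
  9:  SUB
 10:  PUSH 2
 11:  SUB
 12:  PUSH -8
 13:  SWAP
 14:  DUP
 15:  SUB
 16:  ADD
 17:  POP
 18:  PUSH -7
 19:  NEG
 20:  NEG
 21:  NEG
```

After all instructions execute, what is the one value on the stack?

PUSH 3  : 3
DUP     : 3 3
DIV     : 1
DUP     : 1 1
OVER    : 1 1 1
ADD     : 1 2
POP     : 1
PUSH 8  : 1 8
SUB     : -7
PUSH 2  : -7 2
SUB     : -9
PUSH -8 : -9 -8
SWAP    : -8 -9
DUP     : -8 -9 -9
SUB     : -8 0
ADD     : -8
POP     : (empty)
PUSH -7 : -7
NEG     : 7
NEG     : -7
NEG     : 7

7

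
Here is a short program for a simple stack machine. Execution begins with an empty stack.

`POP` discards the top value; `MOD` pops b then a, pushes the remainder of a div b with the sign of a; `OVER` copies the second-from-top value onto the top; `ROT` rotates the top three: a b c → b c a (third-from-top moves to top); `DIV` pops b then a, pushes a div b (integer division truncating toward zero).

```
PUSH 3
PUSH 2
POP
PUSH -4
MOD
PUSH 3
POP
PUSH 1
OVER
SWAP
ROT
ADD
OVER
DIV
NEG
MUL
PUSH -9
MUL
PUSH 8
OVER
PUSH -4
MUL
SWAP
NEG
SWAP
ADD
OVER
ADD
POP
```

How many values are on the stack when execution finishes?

1

PUSH 3  -> [3]
PUSH 2  -> [3, 2]
POP     -> [3]
PUSH -4 -> [3, -4]
MOD     -> [3]
PUSH 3  -> [3, 3]
POP     -> [3]
PUSH 1  -> [3, 1]
OVER    -> [3, 1, 3]
SWAP    -> [3, 3, 1]
ROT     -> [3, 1, 3]
ADD     -> [3, 4]
OVER    -> [3, 4, 3]
DIV     -> [3, 1]
NEG     -> [3, -1]
MUL     -> [-3]
PUSH -9 -> [-3, -9]
MUL     -> [27]
PUSH 8  -> [27, 8]
OVER    -> [27, 8, 27]
PUSH -4 -> [27, 8, 27, -4]
MUL     -> [27, 8, -108]
SWAP    -> [27, -108, 8]
NEG     -> [27, -108, -8]
SWAP    -> [27, -8, -108]
ADD     -> [27, -116]
OVER    -> [27, -116, 27]
ADD     -> [27, -89]
POP     -> [27]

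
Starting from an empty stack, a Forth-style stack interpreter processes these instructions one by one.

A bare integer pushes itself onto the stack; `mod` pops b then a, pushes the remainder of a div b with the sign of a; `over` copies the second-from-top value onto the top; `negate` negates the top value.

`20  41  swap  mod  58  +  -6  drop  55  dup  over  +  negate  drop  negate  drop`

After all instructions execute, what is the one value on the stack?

20     → [20]
41     → [20, 41]
swap   → [41, 20]
mod    → [1]
58     → [1, 58]
+      → [59]
-6     → [59, -6]
drop   → [59]
55     → [59, 55]
dup    → [59, 55, 55]
over   → [59, 55, 55, 55]
+      → [59, 55, 110]
negate → [59, 55, -110]
drop   → [59, 55]
negate → [59, -55]
drop   → [59]

59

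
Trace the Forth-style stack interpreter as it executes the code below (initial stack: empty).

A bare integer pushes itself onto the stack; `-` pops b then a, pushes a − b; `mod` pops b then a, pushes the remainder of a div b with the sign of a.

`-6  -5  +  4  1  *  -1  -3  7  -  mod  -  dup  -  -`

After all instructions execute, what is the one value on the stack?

-6  → -6
-5  → -6 -5
+   → -11
4   → -11 4
1   → -11 4 1
*   → -11 4
-1  → -11 4 -1
-3  → -11 4 -1 -3
7   → -11 4 -1 -3 7
-   → -11 4 -1 -10
mod → -11 4 -1
-   → -11 5
dup → -11 5 5
-   → -11 0
-   → -11

-11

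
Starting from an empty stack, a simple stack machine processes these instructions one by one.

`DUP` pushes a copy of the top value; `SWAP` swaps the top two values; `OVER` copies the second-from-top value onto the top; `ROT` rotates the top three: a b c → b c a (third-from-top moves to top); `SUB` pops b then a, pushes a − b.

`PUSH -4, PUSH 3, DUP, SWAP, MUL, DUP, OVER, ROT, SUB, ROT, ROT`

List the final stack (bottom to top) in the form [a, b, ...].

[0, -4, 9]

PUSH -4 -> [-4]
PUSH 3  -> [-4, 3]
DUP     -> [-4, 3, 3]
SWAP    -> [-4, 3, 3]
MUL     -> [-4, 9]
DUP     -> [-4, 9, 9]
OVER    -> [-4, 9, 9, 9]
ROT     -> [-4, 9, 9, 9]
SUB     -> [-4, 9, 0]
ROT     -> [9, 0, -4]
ROT     -> [0, -4, 9]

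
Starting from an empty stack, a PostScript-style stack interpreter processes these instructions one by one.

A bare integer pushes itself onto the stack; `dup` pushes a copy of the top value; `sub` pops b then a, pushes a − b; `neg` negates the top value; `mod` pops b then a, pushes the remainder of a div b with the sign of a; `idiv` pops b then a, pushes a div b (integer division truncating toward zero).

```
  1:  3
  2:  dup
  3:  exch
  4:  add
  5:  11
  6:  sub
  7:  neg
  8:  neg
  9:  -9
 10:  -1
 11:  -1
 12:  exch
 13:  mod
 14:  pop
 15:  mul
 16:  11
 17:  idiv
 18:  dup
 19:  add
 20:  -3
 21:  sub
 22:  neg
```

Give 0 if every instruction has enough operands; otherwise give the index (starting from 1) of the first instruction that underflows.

3    -> 3
dup  -> 3 3
exch -> 3 3
add  -> 6
11   -> 6 11
sub  -> -5
neg  -> 5
neg  -> -5
-9   -> -5 -9
-1   -> -5 -9 -1
-1   -> -5 -9 -1 -1
exch -> -5 -9 -1 -1
mod  -> -5 -9 0
pop  -> -5 -9
mul  -> 45
11   -> 45 11
idiv -> 4
dup  -> 4 4
add  -> 8
-3   -> 8 -3
sub  -> 11
neg  -> -11

0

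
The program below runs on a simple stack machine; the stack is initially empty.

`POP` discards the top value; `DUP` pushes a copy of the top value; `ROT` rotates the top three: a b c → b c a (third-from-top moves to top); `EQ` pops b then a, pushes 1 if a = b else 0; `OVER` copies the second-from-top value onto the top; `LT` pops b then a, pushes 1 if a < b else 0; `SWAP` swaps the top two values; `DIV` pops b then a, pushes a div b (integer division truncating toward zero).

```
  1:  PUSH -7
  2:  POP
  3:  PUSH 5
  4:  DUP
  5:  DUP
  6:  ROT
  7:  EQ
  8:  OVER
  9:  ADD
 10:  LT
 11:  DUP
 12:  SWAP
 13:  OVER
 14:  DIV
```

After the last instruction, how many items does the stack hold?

PUSH -7  -7
POP      (empty)
PUSH 5   5
DUP      5 5
DUP      5 5 5
ROT      5 5 5
EQ       5 1
OVER     5 1 5
ADD      5 6
LT       1
DUP      1 1
SWAP     1 1
OVER     1 1 1
DIV      1 1

2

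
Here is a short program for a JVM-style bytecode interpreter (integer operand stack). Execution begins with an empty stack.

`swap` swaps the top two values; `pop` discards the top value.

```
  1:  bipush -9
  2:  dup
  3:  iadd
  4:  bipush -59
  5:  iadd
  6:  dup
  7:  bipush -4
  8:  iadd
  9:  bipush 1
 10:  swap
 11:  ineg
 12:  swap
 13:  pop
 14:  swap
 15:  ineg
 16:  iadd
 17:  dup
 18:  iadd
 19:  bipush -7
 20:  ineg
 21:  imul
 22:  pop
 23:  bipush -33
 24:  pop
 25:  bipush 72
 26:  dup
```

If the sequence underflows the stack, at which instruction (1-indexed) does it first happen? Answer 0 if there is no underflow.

0

bipush -9  -> [-9]
dup        -> [-9, -9]
iadd       -> [-18]
bipush -59 -> [-18, -59]
iadd       -> [-77]
dup        -> [-77, -77]
bipush -4  -> [-77, -77, -4]
iadd       -> [-77, -81]
bipush 1   -> [-77, -81, 1]
swap       -> [-77, 1, -81]
ineg       -> [-77, 1, 81]
swap       -> [-77, 81, 1]
pop        -> [-77, 81]
swap       -> [81, -77]
ineg       -> [81, 77]
iadd       -> [158]
dup        -> [158, 158]
iadd       -> [316]
bipush -7  -> [316, -7]
ineg       -> [316, 7]
imul       -> [2212]
pop        -> []
bipush -33 -> [-33]
pop        -> []
bipush 72  -> [72]
dup        -> [72, 72]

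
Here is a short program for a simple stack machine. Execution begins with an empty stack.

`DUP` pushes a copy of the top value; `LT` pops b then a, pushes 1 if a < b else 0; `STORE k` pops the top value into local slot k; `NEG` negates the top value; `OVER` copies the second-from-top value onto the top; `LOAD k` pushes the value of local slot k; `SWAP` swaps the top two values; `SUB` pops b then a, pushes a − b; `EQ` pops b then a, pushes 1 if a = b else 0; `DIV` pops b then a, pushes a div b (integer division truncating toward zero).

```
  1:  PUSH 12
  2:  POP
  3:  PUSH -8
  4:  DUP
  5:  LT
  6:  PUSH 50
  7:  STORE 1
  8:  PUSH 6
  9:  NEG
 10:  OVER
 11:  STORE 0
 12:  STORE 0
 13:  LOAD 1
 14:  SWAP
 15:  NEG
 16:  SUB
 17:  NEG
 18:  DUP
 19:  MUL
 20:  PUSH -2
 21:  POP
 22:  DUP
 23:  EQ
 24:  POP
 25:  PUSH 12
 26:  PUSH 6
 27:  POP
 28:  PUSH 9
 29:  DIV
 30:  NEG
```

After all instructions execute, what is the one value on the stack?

-1

PUSH 12 : 12
POP     : (empty)
PUSH -8 : -8
DUP     : -8 -8
LT      : 0
PUSH 50 : 0 50
STORE 1 : 0
PUSH 6  : 0 6
NEG     : 0 -6
OVER    : 0 -6 0
STORE 0 : 0 -6
STORE 0 : 0
LOAD 1  : 0 50
SWAP    : 50 0
NEG     : 50 0
SUB     : 50
NEG     : -50
DUP     : -50 -50
MUL     : 2500
PUSH -2 : 2500 -2
POP     : 2500
DUP     : 2500 2500
EQ      : 1
POP     : (empty)
PUSH 12 : 12
PUSH 6  : 12 6
POP     : 12
PUSH 9  : 12 9
DIV     : 1
NEG     : -1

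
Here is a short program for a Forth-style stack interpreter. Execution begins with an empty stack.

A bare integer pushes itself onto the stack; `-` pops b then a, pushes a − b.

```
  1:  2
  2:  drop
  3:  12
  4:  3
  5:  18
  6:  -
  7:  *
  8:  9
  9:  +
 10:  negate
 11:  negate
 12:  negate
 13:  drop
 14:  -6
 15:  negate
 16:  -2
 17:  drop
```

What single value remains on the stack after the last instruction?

6

2      -> 2
drop   -> (empty)
12     -> 12
3      -> 12 3
18     -> 12 3 18
-      -> 12 -15
*      -> -180
9      -> -180 9
+      -> -171
negate -> 171
negate -> -171
negate -> 171
drop   -> (empty)
-6     -> -6
negate -> 6
-2     -> 6 -2
drop   -> 6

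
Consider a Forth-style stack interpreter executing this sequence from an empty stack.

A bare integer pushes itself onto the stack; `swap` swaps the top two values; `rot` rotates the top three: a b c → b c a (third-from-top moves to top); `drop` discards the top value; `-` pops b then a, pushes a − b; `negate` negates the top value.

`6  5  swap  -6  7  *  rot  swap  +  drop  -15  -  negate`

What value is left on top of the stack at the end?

-21

6      : [6]
5      : [6, 5]
swap   : [5, 6]
-6     : [5, 6, -6]
7      : [5, 6, -6, 7]
*      : [5, 6, -42]
rot    : [6, -42, 5]
swap   : [6, 5, -42]
+      : [6, -37]
drop   : [6]
-15    : [6, -15]
-      : [21]
negate : [-21]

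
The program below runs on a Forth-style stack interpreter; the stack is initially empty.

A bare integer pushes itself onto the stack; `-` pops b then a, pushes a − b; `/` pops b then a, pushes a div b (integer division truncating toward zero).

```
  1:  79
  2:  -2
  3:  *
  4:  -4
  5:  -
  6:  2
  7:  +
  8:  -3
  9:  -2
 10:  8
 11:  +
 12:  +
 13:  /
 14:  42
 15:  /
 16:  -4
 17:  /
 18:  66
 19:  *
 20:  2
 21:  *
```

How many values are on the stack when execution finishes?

1

79 : 79
-2 : 79 -2
*  : -158
-4 : -158 -4
-  : -154
2  : -154 2
+  : -152
-3 : -152 -3
-2 : -152 -3 -2
8  : -152 -3 -2 8
+  : -152 -3 6
+  : -152 3
/  : -50
42 : -50 42
/  : -1
-4 : -1 -4
/  : 0
66 : 0 66
*  : 0
2  : 0 2
*  : 0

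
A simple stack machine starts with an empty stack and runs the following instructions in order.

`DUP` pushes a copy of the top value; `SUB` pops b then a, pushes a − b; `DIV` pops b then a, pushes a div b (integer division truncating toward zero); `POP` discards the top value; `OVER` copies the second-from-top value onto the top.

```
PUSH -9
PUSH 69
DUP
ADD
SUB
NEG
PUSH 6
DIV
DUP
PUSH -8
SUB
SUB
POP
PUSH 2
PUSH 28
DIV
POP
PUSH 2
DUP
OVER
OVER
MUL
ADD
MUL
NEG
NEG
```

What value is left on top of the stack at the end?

12

PUSH -9 → [-9]
PUSH 69 → [-9, 69]
DUP     → [-9, 69, 69]
ADD     → [-9, 138]
SUB     → [-147]
NEG     → [147]
PUSH 6  → [147, 6]
DIV     → [24]
DUP     → [24, 24]
PUSH -8 → [24, 24, -8]
SUB     → [24, 32]
SUB     → [-8]
POP     → []
PUSH 2  → [2]
PUSH 28 → [2, 28]
DIV     → [0]
POP     → []
PUSH 2  → [2]
DUP     → [2, 2]
OVER    → [2, 2, 2]
OVER    → [2, 2, 2, 2]
MUL     → [2, 2, 4]
ADD     → [2, 6]
MUL     → [12]
NEG     → [-12]
NEG     → [12]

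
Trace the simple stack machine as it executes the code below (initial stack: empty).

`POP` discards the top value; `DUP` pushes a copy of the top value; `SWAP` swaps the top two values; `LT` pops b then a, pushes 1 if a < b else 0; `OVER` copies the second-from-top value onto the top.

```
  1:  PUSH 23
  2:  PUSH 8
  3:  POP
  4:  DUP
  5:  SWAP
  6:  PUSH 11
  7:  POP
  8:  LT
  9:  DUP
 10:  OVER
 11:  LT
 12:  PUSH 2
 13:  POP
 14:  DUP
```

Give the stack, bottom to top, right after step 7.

PUSH 23 : [23]
PUSH 8  : [23, 8]
POP     : [23]
DUP     : [23, 23]
SWAP    : [23, 23]
PUSH 11 : [23, 23, 11]
POP     : [23, 23]

[23, 23]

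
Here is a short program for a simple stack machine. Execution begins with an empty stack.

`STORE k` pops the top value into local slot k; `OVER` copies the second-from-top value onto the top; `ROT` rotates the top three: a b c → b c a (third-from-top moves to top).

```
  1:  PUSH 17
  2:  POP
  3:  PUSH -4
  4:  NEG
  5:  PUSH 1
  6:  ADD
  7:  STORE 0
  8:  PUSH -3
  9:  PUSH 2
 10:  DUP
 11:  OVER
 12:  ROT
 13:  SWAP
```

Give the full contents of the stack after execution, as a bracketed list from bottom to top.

[-3, 2, 2, 2]

PUSH 17 -> 17
POP     -> (empty)
PUSH -4 -> -4
NEG     -> 4
PUSH 1  -> 4 1
ADD     -> 5
STORE 0 -> (empty)
PUSH -3 -> -3
PUSH 2  -> -3 2
DUP     -> -3 2 2
OVER    -> -3 2 2 2
ROT     -> -3 2 2 2
SWAP    -> -3 2 2 2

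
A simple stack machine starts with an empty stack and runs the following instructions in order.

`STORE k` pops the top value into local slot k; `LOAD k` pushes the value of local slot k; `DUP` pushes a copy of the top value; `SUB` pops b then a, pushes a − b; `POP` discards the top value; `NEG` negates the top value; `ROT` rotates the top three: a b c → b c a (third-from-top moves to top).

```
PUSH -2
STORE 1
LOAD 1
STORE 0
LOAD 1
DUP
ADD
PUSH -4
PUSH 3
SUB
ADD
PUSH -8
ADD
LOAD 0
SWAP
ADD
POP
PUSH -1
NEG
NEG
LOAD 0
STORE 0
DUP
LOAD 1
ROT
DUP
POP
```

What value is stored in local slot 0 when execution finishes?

-2

PUSH -2 : -2
STORE 1 : (empty)
LOAD 1  : -2
STORE 0 : (empty)
LOAD 1  : -2
DUP     : -2 -2
ADD     : -4
PUSH -4 : -4 -4
PUSH 3  : -4 -4 3
SUB     : -4 -7
ADD     : -11
PUSH -8 : -11 -8
ADD     : -19
LOAD 0  : -19 -2
SWAP    : -2 -19
ADD     : -21
POP     : (empty)
PUSH -1 : -1
NEG     : 1
NEG     : -1
LOAD 0  : -1 -2
STORE 0 : -1
DUP     : -1 -1
LOAD 1  : -1 -1 -2
ROT     : -1 -2 -1
DUP     : -1 -2 -1 -1
POP     : -1 -2 -1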